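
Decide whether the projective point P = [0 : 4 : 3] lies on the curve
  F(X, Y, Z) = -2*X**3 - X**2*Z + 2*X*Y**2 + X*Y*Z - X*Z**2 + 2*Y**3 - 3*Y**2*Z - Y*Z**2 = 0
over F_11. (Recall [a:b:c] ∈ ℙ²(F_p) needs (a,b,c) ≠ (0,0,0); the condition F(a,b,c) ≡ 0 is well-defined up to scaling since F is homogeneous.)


F(0,4,3) ≡ 3 (mod 11); P is NOT on the curve.

Evaluate F(0, 4, 3) term-by-term (mod 11).
  -2*X**3 ↦ -2·0·1·1 = 0
  -X**2*Z ↦ -1·0·1·3 = 0
  2*X*Y**2 ↦ 2·0·16·1 = 0
  X*Y*Z ↦ 1·0·4·3 = 0
  -X*Z**2 ↦ -1·0·1·9 = 0
  2*Y**3 ↦ 2·1·64·1 = 128
  -3*Y**2*Z ↦ -3·1·16·3 = -144
  -Y*Z**2 ↦ -1·1·4·9 = -36
Sum: F(0, 4, 3) = (0) + (0) + (0) + (0) + (0) + (128) + (-144) + (-36) = -52.
Reducing mod 11: -52 ≡ 3 (mod 11).
Since F(a, b, c) ≡ 3 ≠ 0 (mod 11), P does NOT lie on the curve.


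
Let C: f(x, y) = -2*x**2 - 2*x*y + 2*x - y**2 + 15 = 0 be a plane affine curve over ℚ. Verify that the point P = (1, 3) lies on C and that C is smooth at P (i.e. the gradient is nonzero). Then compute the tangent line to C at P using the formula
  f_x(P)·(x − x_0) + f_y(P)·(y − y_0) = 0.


Tangent line at P: -8*x - 8*y + 32 = 0.

Step 1: f(1, 3) = 0, so P lies on C.
Step 2: partial derivatives
  f_x(x, y) = -4*x - 2*y + 2, f_y(x, y) = -2*x - 2*y.
  f_x(P) = -8, f_y(P) = -8 (gradient nonzero, so P is smooth).
Step 3: tangent line at P: -8·(x − 1) + -8·(y − 3) = 0.
Expanding: -8*x - 8*y + 32 = 0.


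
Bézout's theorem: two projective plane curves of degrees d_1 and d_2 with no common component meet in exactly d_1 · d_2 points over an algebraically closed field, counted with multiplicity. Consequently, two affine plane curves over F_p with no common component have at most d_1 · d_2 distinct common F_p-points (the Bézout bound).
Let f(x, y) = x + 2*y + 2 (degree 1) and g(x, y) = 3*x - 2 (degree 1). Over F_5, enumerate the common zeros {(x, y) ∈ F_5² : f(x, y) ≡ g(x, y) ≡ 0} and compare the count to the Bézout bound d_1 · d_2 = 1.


Common zeros: {(4, 2)}; count = 1; Bézout bound = 1.

deg(f) = 1, deg(g) = 1, so Bézout bound = 1.
Scan x ∈ F_5. For each x, list the y ∈ F_5 with f(x, y) ≡ 0 and those with g(x, y) ≡ 0 (mod 5); the common zeros in that column are the intersection.
  x = 0: f ≡ 0 at y ∈ {4}; g ≡ 0 at y ∈ ∅; common: ∅.
  x = 1: f ≡ 0 at y ∈ {1}; g ≡ 0 at y ∈ ∅; common: ∅.
  x = 2: f ≡ 0 at y ∈ {3}; g ≡ 0 at y ∈ ∅; common: ∅.
  x = 3: f ≡ 0 at y ∈ {0}; g ≡ 0 at y ∈ ∅; common: ∅.
  x = 4: f ≡ 0 at y ∈ {2}; g ≡ 0 at y ∈ {0, 1, 2, 3, 4}; common: {2}.
Collecting: common zeros = {(4, 2)}, so the count is 1.
Comparison with the Bézout bound: 1 ≤ 1 = deg(f)·deg(g), as expected for curves with no common component (the bound is attained).


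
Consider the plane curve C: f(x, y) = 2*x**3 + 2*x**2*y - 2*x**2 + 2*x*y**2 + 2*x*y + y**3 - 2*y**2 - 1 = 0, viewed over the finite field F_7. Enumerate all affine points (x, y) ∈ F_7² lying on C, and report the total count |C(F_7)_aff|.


Affine F_7-points: {(2, 0), (3, 0), (3, 4), (3, 6), (6, 3)}; count = 5.

For each of the 49 pairs (x, y) ∈ F_7², evaluate f(x, y) mod 7. Record the zeros.
  x = 0: [0↦6, 1↦5, 2↦6, 3↦1, 4↦3, 5↦4, 6↦3]  zeros at y ∈ ∅
  x = 1: [0↦6, 1↦4, 2↦1, 3↦3, 4↦2, 5↦4, 6↦1]  zeros at y ∈ ∅
  x = 2: [0↦0, 1↦1, 2↦5, 3↦4, 4↦4, 5↦4, 6↦3]  zeros at y ∈ {0}
  x = 3: [0↦0, 1↦1, 2↦2, 3↦2, 4↦0, 5↦2, 6↦0]  zeros at y ∈ {0, 4, 6}
  x = 4: [0↦4, 1↦2, 2↦4, 3↦2, 4↦2, 5↦3, 6↦4]  zeros at y ∈ ∅
  x = 5: [0↦3, 1↦2, 2↦2, 3↦2, 4↦1, 5↦5, 6↦6]  zeros at y ∈ ∅
  x = 6: [0↦2, 1↦6, 2↦1, 3↦0, 4↦2, 5↦6, 6↦4]  zeros at y ∈ {3}
Collecting zeros: affine points = {(2, 0), (3, 0), (3, 4), (3, 6), (6, 3)}.
Total count |C(F_7)_aff| = 5.


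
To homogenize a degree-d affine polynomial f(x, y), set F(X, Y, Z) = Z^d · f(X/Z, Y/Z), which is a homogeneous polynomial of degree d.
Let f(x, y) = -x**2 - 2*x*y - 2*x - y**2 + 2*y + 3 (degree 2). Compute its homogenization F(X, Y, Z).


F(X, Y, Z) = -X**2 - 2*X*Y - 2*X*Z - Y**2 + 2*Y*Z + 3*Z**2

deg(f) = 2.
Substitute x = X/Z, y = Y/Z into f, then multiply by Z^2.
  monomial -1·x^2·y^0 ↦ -1·X^2·Y^0·Z^0.
  monomial -2·x^1·y^1 ↦ -2·X^1·Y^1·Z^0.
  monomial -2·x^1·y^0 ↦ -2·X^1·Y^0·Z^1.
  monomial -1·x^0·y^2 ↦ -1·X^0·Y^2·Z^0.
  monomial 2·x^0·y^1 ↦ 2·X^0·Y^1·Z^1.
  monomial 3·x^0·y^0 ↦ 3·X^0·Y^0·Z^2.
Collecting: F(X, Y, Z) = -X**2 - 2*X*Y - 2*X*Z - Y**2 + 2*Y*Z + 3*Z**2.


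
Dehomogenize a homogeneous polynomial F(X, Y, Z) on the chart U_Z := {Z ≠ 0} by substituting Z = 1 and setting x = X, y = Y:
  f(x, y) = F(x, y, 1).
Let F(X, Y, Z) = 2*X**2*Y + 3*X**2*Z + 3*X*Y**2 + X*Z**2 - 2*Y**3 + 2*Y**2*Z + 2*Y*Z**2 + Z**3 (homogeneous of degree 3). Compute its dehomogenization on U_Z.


f(x, y) = 2*x**2*y + 3*x**2 + 3*x*y**2 + x - 2*y**3 + 2*y**2 + 2*y + 1

On U_Z we set Z = 1. Each monomial c·X^i·Y^j·Z^k in F becomes c·x^i·y^j·1^k = c·x^i·y^j.
Substituting Z = 1: F(X, Y, 1) = 2*x**2*y + 3*x**2 + 3*x*y**2 + x - 2*y**3 + 2*y**2 + 2*y + 1.
Note: deg(f) ≤ deg(F) = 3; strict inequality happens when F is divisible by Z (lost terms).


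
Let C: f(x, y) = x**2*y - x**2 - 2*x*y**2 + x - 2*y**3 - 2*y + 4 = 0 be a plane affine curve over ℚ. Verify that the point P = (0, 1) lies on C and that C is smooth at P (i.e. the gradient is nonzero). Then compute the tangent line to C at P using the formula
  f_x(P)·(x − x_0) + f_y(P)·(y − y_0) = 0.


Tangent line at P: -x - 8*y + 8 = 0.

Step 1: f(0, 1) = 0, so P lies on C.
Step 2: partial derivatives
  f_x(x, y) = 2*x*y - 2*x - 2*y**2 + 1, f_y(x, y) = x**2 - 4*x*y - 6*y**2 - 2.
  f_x(P) = -1, f_y(P) = -8 (gradient nonzero, so P is smooth).
Step 3: tangent line at P: -1·(x − 0) + -8·(y − 1) = 0.
Expanding: -x - 8*y + 8 = 0.


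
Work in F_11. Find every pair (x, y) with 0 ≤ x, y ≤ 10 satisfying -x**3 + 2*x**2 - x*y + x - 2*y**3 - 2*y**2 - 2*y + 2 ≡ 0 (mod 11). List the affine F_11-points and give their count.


Affine F_11-points: {(0, 5), (0, 8), (1, 3), (5, 8), (6, 2), (8, 0), (8, 2), (8, 8), (10, 2), (10, 6)}; count = 10.

For each of the 121 pairs (x, y) ∈ F_11², evaluate f(x, y) mod 11. Record the zeros.
  x = 0: [0↦2, 1↦7, 2↦7, 3↦1, 4↦10, 5↦0, 6↦3, 7↦7, 8↦0, 9↦3, 10↦4]  zeros at y ∈ {5, 8}
  x = 1: [0↦4, 1↦8, 2↦7, 3↦0, 4↦8, 5↦8, 6↦10, 7↦2, 8↦5, 9↦7, 10↦7]  zeros at y ∈ {3}
  x = 2: [0↦4, 1↦7, 2↦5, 3↦8, 4↦4, 5↦3, 6↦4, 7↦6, 8↦8, 9↦9, 10↦8]  zeros at y ∈ ∅
  x = 3: [0↦7, 1↦9, 2↦6, 3↦8, 4↦3, 5↦1, 6↦1, 7↦2, 8↦3, 9↦3, 10↦1]  zeros at y ∈ ∅
  x = 4: [0↦7, 1↦8, 2↦4, 3↦5, 4↦10, 5↦7, 6↦6, 7↦6, 8↦6, 9↦5, 10↦2]  zeros at y ∈ ∅
  x = 5: [0↦9, 1↦9, 2↦4, 3↦4, 4↦8, 5↦4, 6↦2, 7↦1, 8↦0, 9↦9, 10↦5]  zeros at y ∈ {8}
  x = 6: [0↦7, 1↦6, 2↦0, 3↦10, 4↦2, 5↦8, 6↦5, 7↦3, 8↦1, 9↦9, 10↦4]  zeros at y ∈ {2}
  x = 7: [0↦6, 1↦4, 2↦8, 3↦6, 4↦8, 5↦2, 6↦9, 7↦6, 8↦3, 9↦10, 10↦4]  zeros at y ∈ ∅
  x = 8: [0↦0, 1↦8, 2↦0, 3↦8, 4↦9, 5↦2, 6↦8, 7↦4, 8↦0, 9↦6, 10↦10]  zeros at y ∈ {0, 2, 8}
  x = 9: [0↦5, 1↦1, 2↦3, 3↦10, 4↦10, 5↦2, 6↦7, 7↦2, 8↦8, 9↦2, 10↦5]  zeros at y ∈ ∅
  x = 10: [0↦4, 1↦10, 2↦0, 3↦6, 4↦5, 5↦7, 6↦0, 7↦5, 8↦10, 9↦3, 10↦5]  zeros at y ∈ {2, 6}
Collecting zeros: affine points = {(0, 5), (0, 8), (1, 3), (5, 8), (6, 2), (8, 0), (8, 2), (8, 8), (10, 2), (10, 6)}.
Total count |C(F_11)_aff| = 10.


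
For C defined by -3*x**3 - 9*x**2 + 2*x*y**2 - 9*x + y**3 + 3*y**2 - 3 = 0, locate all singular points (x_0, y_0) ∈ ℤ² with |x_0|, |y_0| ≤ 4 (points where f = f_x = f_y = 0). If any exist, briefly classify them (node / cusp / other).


Singular points: {(-1, 0)}; classification: cusp.

Compute partial derivatives:
  f_x = -9*x**2 - 18*x + 2*y**2 - 9.
  f_y = 4*x*y + 3*y**2 + 6*y.
Scan x_0 ∈ {−4, ..., 4}. For each x_0, f_y(x_0, y) is a polynomial in y; find its integer roots y ∈ {−4, ..., 4}, then test f_x and f at those candidates.
  x = -4: f_y(-4, y) = 3*y**2 - 10*y; vanishes at y ∈ {0}. (-4, 0): f_x = -81 ≠ 0.
  x = -3: f_y(-3, y) = 3*y**2 - 6*y; vanishes at y ∈ {0, 2}. (-3, 0): f_x = -36 ≠ 0; (-3, 2): f_x = -28 ≠ 0.
  x = -2: f_y(-2, y) = 3*y**2 - 2*y; vanishes at y ∈ {0}. (-2, 0): f_x = -9 ≠ 0.
  x = -1: f_y(-1, y) = 3*y**2 + 2*y; vanishes at y ∈ {0}. (-1, 0): f_x = 0, f = 0 — SINGULAR.
  x = 0: f_y(0, y) = 3*y**2 + 6*y; vanishes at y ∈ {-2, 0}. (0, -2): f_x = -1 ≠ 0; (0, 0): f_x = -9 ≠ 0.
  x = 1: f_y(1, y) = 3*y**2 + 10*y; vanishes at y ∈ {0}. (1, 0): f_x = -36 ≠ 0.
  x = 2: f_y(2, y) = 3*y**2 + 14*y; vanishes at y ∈ {0}. (2, 0): f_x = -81 ≠ 0.
  x = 3: f_y(3, y) = 3*y**2 + 18*y; vanishes at y ∈ {0}. (3, 0): f_x = -144 ≠ 0.
  x = 4: f_y(4, y) = 3*y**2 + 22*y; vanishes at y ∈ {0}. (4, 0): f_x = -225 ≠ 0.
Only singular point on the grid: (-1, 0).
Classify: substitute x = -1 + u, y = 0 + v and expand: f = -3*u**3 + 2*u*v**2 + v**3 + v**2.
No constant or linear terms (consistent with a singular point). Quadratic part: v**2. Cubic part: -3*u**3 + 2*u*v**2 + v**3.
The quadratic part v**2 is a perfect square, so there is a single (double) tangent line v = 0, i.e. y = 0. Restricting the cubic part to that line (v = 0) leaves -3*u**3 ≠ 0, so f is not divisible by v and the branch is v² ≈ 3*u**3 to lowest order — this is a cusp.
Classification: cusp.


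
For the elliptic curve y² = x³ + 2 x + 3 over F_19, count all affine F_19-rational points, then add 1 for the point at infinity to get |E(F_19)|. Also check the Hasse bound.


Affine points = {(1, 5), (1, 14), (3, 6), (3, 13), (5, 9), (5, 10), (9, 3), (9, 16), (10, 4), (10, 15), (11, 8), (11, 11), (12, 8), (12, 11), (14, 1), (14, 18), (15, 8), (15, 11), (18, 0)}; affine count = 19; |E(F_19)| = 20.

Discriminant check: Δ ∝ 4a³ + 27b² = 4·2³ + 27·3² = 4·8 + 27·9 ≡ 9 (mod 19). Nonzero ⇒ E is nonsingular.
For each x ∈ F_19, compute rhs = x³ + 2·x + 3 mod 19, then count y ∈ F_19 with y² ≡ rhs.
  x = 0: rhs = 3, matching y values: none (0 points).
  x = 1: rhs = 6, matching y values: 5, 14 (2 points).
  x = 2: rhs = 15, matching y values: none (0 points).
  x = 3: rhs = 17, matching y values: 6, 13 (2 points).
  x = 4: rhs = 18, matching y values: none (0 points).
  x = 5: rhs = 5, matching y values: 9, 10 (2 points).
  x = 6: rhs = 3, matching y values: none (0 points).
  x = 7: rhs = 18, matching y values: none (0 points).
  x = 8: rhs = 18, matching y values: none (0 points).
  x = 9: rhs = 9, matching y values: 3, 16 (2 points).
  x = 10: rhs = 16, matching y values: 4, 15 (2 points).
  x = 11: rhs = 7, matching y values: 8, 11 (2 points).
  x = 12: rhs = 7, matching y values: 8, 11 (2 points).
  x = 13: rhs = 3, matching y values: none (0 points).
  x = 14: rhs = 1, matching y values: 1, 18 (2 points).
  x = 15: rhs = 7, matching y values: 8, 11 (2 points).
  x = 16: rhs = 8, matching y values: none (0 points).
  x = 17: rhs = 10, matching y values: none (0 points).
  x = 18: rhs = 0, matching y values: 0 (1 points).
Total affine count: 19.
Full point count |E(F_19)| = 19 + 1 = 20.
Hasse bound: |20 − (19+1)| = |0| = 0 ≤ 2√19 ≈ 8.7178 ✓.


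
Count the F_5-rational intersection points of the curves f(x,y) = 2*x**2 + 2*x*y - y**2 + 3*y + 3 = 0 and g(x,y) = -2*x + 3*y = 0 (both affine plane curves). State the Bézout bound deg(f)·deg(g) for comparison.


Common zeros: {(3, 2), (4, 1)}; count = 2; Bézout bound = 2.

deg(f) = 2, deg(g) = 1, so Bézout bound = 2.
Scan x ∈ F_5. For each x, list the y ∈ F_5 with f(x, y) ≡ 0 and those with g(x, y) ≡ 0 (mod 5); the common zeros in that column are the intersection.
  x = 0: f ≡ 0 at y ∈ {1, 2}; g ≡ 0 at y ∈ {0}; common: ∅.
  x = 1: f ≡ 0 at y ∈ {0}; g ≡ 0 at y ∈ {4}; common: ∅.
  x = 2: f ≡ 0 at y ∈ ∅; g ≡ 0 at y ∈ {3}; common: ∅.
  x = 3: f ≡ 0 at y ∈ {2}; g ≡ 0 at y ∈ {2}; common: {2}.
  x = 4: f ≡ 0 at y ∈ {0, 1}; g ≡ 0 at y ∈ {1}; common: {1}.
Collecting: common zeros = {(3, 2), (4, 1)}, so the count is 2.
Comparison with the Bézout bound: 2 ≤ 2 = deg(f)·deg(g), as expected for curves with no common component (the bound is attained).


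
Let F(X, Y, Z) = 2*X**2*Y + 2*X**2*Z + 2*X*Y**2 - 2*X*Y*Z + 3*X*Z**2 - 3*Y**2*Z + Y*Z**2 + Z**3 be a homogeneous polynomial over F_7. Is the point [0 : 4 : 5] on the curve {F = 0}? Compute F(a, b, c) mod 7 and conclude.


F(0,4,5) ≡ 6 (mod 7); P is NOT on the curve.

Evaluate F(0, 4, 5) term-by-term (mod 7).
  2*X**2*Y ↦ 2·0·4·1 = 0
  2*X**2*Z ↦ 2·0·1·5 = 0
  2*X*Y**2 ↦ 2·0·16·1 = 0
  -2*X*Y*Z ↦ -2·0·4·5 = 0
  3*X*Z**2 ↦ 3·0·1·25 = 0
  -3*Y**2*Z ↦ -3·1·16·5 = -240
  Y*Z**2 ↦ 1·1·4·25 = 100
  Z**3 ↦ 1·1·1·125 = 125
Sum: F(0, 4, 5) = (0) + (0) + (0) + (0) + (0) + (-240) + (100) + (125) = -15.
Reducing mod 7: -15 ≡ 6 (mod 7).
Since F(a, b, c) ≡ 6 ≠ 0 (mod 7), P does NOT lie on the curve.


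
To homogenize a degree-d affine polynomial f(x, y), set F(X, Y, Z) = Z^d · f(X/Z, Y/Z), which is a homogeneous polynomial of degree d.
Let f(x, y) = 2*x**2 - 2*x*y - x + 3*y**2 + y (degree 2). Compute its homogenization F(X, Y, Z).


F(X, Y, Z) = 2*X**2 - 2*X*Y - X*Z + 3*Y**2 + Y*Z

deg(f) = 2.
Substitute x = X/Z, y = Y/Z into f, then multiply by Z^2.
  monomial 2·x^2·y^0 ↦ 2·X^2·Y^0·Z^0.
  monomial -2·x^1·y^1 ↦ -2·X^1·Y^1·Z^0.
  monomial -1·x^1·y^0 ↦ -1·X^1·Y^0·Z^1.
  monomial 3·x^0·y^2 ↦ 3·X^0·Y^2·Z^0.
  monomial 1·x^0·y^1 ↦ 1·X^0·Y^1·Z^1.
Collecting: F(X, Y, Z) = 2*X**2 - 2*X*Y - X*Z + 3*Y**2 + Y*Z.


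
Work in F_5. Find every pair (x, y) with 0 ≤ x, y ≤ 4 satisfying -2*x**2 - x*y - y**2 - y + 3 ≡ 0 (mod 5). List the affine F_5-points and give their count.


Affine F_5-points: {(2, 0), (2, 2), (3, 0), (3, 1), (4, 1), (4, 4)}; count = 6.

For each of the 25 pairs (x, y) ∈ F_5², evaluate f(x, y) mod 5. Record the zeros.
  x = 0: [0↦3, 1↦1, 2↦2, 3↦1, 4↦3]  zeros at y ∈ ∅
  x = 1: [0↦1, 1↦3, 2↦3, 3↦1, 4↦2]  zeros at y ∈ ∅
  x = 2: [0↦0, 1↦1, 2↦0, 3↦2, 4↦2]  zeros at y ∈ {0, 2}
  x = 3: [0↦0, 1↦0, 2↦3, 3↦4, 4↦3]  zeros at y ∈ {0, 1}
  x = 4: [0↦1, 1↦0, 2↦2, 3↦2, 4↦0]  zeros at y ∈ {1, 4}
Collecting zeros: affine points = {(2, 0), (2, 2), (3, 0), (3, 1), (4, 1), (4, 4)}.
Total count |C(F_5)_aff| = 6.


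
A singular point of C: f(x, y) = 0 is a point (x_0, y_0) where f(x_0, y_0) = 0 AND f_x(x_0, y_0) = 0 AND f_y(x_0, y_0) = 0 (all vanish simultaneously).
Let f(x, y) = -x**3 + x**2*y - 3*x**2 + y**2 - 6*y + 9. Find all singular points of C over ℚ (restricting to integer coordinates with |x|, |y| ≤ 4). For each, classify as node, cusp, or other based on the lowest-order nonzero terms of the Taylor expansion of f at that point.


Singular points: {(0, 3)}; classification: cusp.

Compute partial derivatives:
  f_x = -3*x**2 + 2*x*y - 6*x.
  f_y = x**2 + 2*y - 6.
Scan x_0 ∈ {−4, ..., 4}. For each x_0, f_y(x_0, y) is a polynomial in y; find its integer roots y ∈ {−4, ..., 4}, then test f_x and f at those candidates.
  x = -4: f_y(-4, y) = 2*y + 10; no integer root y with |y| ≤ 4.
  x = -3: f_y(-3, y) = 2*y + 3; no integer root y with |y| ≤ 4.
  x = -2: f_y(-2, y) = 2*y - 2; vanishes at y ∈ {1}. (-2, 1): f_x = -4 ≠ 0.
  x = -1: f_y(-1, y) = 2*y - 5; no integer root y with |y| ≤ 4.
  x = 0: f_y(0, y) = 2*y - 6; vanishes at y ∈ {3}. (0, 3): f_x = 0, f = 0 — SINGULAR.
  x = 1: f_y(1, y) = 2*y - 5; no integer root y with |y| ≤ 4.
  x = 2: f_y(2, y) = 2*y - 2; vanishes at y ∈ {1}. (2, 1): f_x = -20 ≠ 0.
  x = 3: f_y(3, y) = 2*y + 3; no integer root y with |y| ≤ 4.
  x = 4: f_y(4, y) = 2*y + 10; no integer root y with |y| ≤ 4.
Only singular point on the grid: (0, 3).
Classify: substitute x = 0 + u, y = 3 + v and expand: f = -u**3 + u**2*v + v**2.
No constant or linear terms (consistent with a singular point). Quadratic part: v**2. Cubic part: -u**3 + u**2*v.
The quadratic part v**2 is a perfect square, so there is a single (double) tangent line v = 0, i.e. y = 3. Restricting the cubic part to that line (v = 0) leaves -u**3 ≠ 0, so f is not divisible by v and the branch is v² ≈ u**3 to lowest order — this is a cusp.
Classification: cusp.


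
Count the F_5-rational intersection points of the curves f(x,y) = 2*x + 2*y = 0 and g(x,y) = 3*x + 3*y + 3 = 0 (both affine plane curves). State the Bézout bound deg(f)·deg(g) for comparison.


Common zeros: ∅; count = 0; Bézout bound = 1.

deg(f) = 1, deg(g) = 1, so Bézout bound = 1.
Scan x ∈ F_5. For each x, list the y ∈ F_5 with f(x, y) ≡ 0 and those with g(x, y) ≡ 0 (mod 5); the common zeros in that column are the intersection.
  x = 0: f ≡ 0 at y ∈ {0}; g ≡ 0 at y ∈ {4}; common: ∅.
  x = 1: f ≡ 0 at y ∈ {4}; g ≡ 0 at y ∈ {3}; common: ∅.
  x = 2: f ≡ 0 at y ∈ {3}; g ≡ 0 at y ∈ {2}; common: ∅.
  x = 3: f ≡ 0 at y ∈ {2}; g ≡ 0 at y ∈ {1}; common: ∅.
  x = 4: f ≡ 0 at y ∈ {1}; g ≡ 0 at y ∈ {0}; common: ∅.
Collecting: common zeros = ∅, so the count is 0.
Comparison with the Bézout bound: 0 ≤ 1 = deg(f)·deg(g), as expected for curves with no common component (the affine F_5-count falls short of the bound because intersections may lie at infinity, over extension fields, or carry multiplicity).


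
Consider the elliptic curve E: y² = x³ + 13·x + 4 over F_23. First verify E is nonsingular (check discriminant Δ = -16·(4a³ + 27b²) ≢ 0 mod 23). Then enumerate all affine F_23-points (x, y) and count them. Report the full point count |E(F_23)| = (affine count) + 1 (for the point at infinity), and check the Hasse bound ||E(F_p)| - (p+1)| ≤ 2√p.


Affine points = {(0, 2), (0, 21), (1, 8), (1, 15), (3, 1), (3, 22), (7, 1), (7, 22), (11, 11), (11, 12), (12, 5), (12, 18), (13, 1), (13, 22), (14, 3), (14, 20), (15, 3), (15, 20), (17, 3), (17, 20), (19, 7), (19, 16), (21, 4), (21, 19), (22, 6), (22, 17)}; affine count = 26; |E(F_23)| = 27.

Discriminant check: Δ ∝ 4a³ + 27b² = 4·13³ + 27·4² = 4·2197 + 27·16 ≡ 20 (mod 23). Nonzero ⇒ E is nonsingular.
For each x ∈ F_23, compute rhs = x³ + 13·x + 4 mod 23, then count y ∈ F_23 with y² ≡ rhs.
  x = 0: rhs = 4, matching y values: 2, 21 (2 points).
  x = 1: rhs = 18, matching y values: 8, 15 (2 points).
  x = 2: rhs = 15, matching y values: none (0 points).
  x = 3: rhs = 1, matching y values: 1, 22 (2 points).
  x = 4: rhs = 5, matching y values: none (0 points).
  x = 5: rhs = 10, matching y values: none (0 points).
  x = 6: rhs = 22, matching y values: none (0 points).
  x = 7: rhs = 1, matching y values: 1, 22 (2 points).
  x = 8: rhs = 22, matching y values: none (0 points).
  x = 9: rhs = 22, matching y values: none (0 points).
  x = 10: rhs = 7, matching y values: none (0 points).
  x = 11: rhs = 6, matching y values: 11, 12 (2 points).
  x = 12: rhs = 2, matching y values: 5, 18 (2 points).
  x = 13: rhs = 1, matching y values: 1, 22 (2 points).
  x = 14: rhs = 9, matching y values: 3, 20 (2 points).
  x = 15: rhs = 9, matching y values: 3, 20 (2 points).
  x = 16: rhs = 7, matching y values: none (0 points).
  x = 17: rhs = 9, matching y values: 3, 20 (2 points).
  x = 18: rhs = 21, matching y values: none (0 points).
  x = 19: rhs = 3, matching y values: 7, 16 (2 points).
  x = 20: rhs = 7, matching y values: none (0 points).
  x = 21: rhs = 16, matching y values: 4, 19 (2 points).
  x = 22: rhs = 13, matching y values: 6, 17 (2 points).
Total affine count: 26.
Full point count |E(F_23)| = 26 + 1 = 27.
Hasse bound: |27 − (23+1)| = |3| = 3 ≤ 2√23 ≈ 9.5917 ✓.


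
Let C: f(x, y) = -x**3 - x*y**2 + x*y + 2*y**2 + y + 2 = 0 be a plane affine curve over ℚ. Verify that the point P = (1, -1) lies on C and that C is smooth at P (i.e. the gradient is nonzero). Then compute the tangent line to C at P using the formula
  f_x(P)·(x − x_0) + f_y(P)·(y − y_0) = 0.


Tangent line at P: 5 - 5*x = 0.

Step 1: f(1, -1) = 0, so P lies on C.
Step 2: partial derivatives
  f_x(x, y) = -3*x**2 - y**2 + y, f_y(x, y) = -2*x*y + x + 4*y + 1.
  f_x(P) = -5, f_y(P) = 0 (gradient nonzero, so P is smooth).
Step 3: tangent line at P: -5·(x − 1) + 0·(y − -1) = 0.
Expanding: 5 - 5*x = 0.


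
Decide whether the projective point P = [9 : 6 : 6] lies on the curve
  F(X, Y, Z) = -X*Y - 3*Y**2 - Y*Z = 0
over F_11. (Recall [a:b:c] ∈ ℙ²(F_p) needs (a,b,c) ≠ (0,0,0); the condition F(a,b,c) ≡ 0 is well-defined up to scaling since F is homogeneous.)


F(9,6,6) ≡ 0 (mod 11); P is on the curve.

Evaluate F(9, 6, 6) term-by-term (mod 11).
  -X*Y ↦ -1·9·6·1 = -54
  -3*Y**2 ↦ -3·1·36·1 = -108
  -Y*Z ↦ -1·1·6·6 = -36
Sum: F(9, 6, 6) = (-54) + (-108) + (-36) = -198.
Reducing mod 11: -198 ≡ 0 (mod 11).
Since F(a, b, c) ≡ 0 (mod 11), P lies on the curve.


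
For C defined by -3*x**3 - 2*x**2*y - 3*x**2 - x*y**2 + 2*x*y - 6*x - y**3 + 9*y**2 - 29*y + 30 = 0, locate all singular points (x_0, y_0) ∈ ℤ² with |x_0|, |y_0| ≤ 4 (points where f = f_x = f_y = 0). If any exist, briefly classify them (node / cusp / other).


Singular points: {(-1, 3)}; classification: cusp.

Compute partial derivatives:
  f_x = -9*x**2 - 4*x*y - 6*x - y**2 + 2*y - 6.
  f_y = -2*x**2 - 2*x*y + 2*x - 3*y**2 + 18*y - 29.
Scan x_0 ∈ {−4, ..., 4}. For each x_0, f_y(x_0, y) is a polynomial in y; find its integer roots y ∈ {−4, ..., 4}, then test f_x and f at those candidates.
  x = -4: f_y(-4, y) = -3*y**2 + 26*y - 69; no integer root y with |y| ≤ 4.
  x = -3: f_y(-3, y) = -3*y**2 + 24*y - 53; no integer root y with |y| ≤ 4.
  x = -2: f_y(-2, y) = -3*y**2 + 22*y - 41; no integer root y with |y| ≤ 4.
  x = -1: f_y(-1, y) = -3*y**2 + 20*y - 33; vanishes at y ∈ {3}. (-1, 3): f_x = 0, f = 0 — SINGULAR.
  x = 0: f_y(0, y) = -3*y**2 + 18*y - 29; no integer root y with |y| ≤ 4.
  x = 1: f_y(1, y) = -3*y**2 + 16*y - 29; no integer root y with |y| ≤ 4.
  x = 2: f_y(2, y) = -3*y**2 + 14*y - 33; no integer root y with |y| ≤ 4.
  x = 3: f_y(3, y) = -3*y**2 + 12*y - 41; no integer root y with |y| ≤ 4.
  x = 4: f_y(4, y) = -3*y**2 + 10*y - 53; no integer root y with |y| ≤ 4.
Only singular point on the grid: (-1, 3).
Classify: substitute x = -1 + u, y = 3 + v and expand: f = -3*u**3 - 2*u**2*v - u*v**2 - v**3 + v**2.
No constant or linear terms (consistent with a singular point). Quadratic part: v**2. Cubic part: -3*u**3 - 2*u**2*v - u*v**2 - v**3.
The quadratic part v**2 is a perfect square, so there is a single (double) tangent line v = 0, i.e. y = 3. Restricting the cubic part to that line (v = 0) leaves -3*u**3 ≠ 0, so f is not divisible by v and the branch is v² ≈ 3*u**3 to lowest order — this is a cusp.
Classification: cusp.


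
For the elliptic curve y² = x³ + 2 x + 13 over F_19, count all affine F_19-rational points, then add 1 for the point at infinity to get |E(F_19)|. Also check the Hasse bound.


Affine points = {(1, 4), (1, 15), (2, 5), (2, 14), (4, 3), (4, 16), (7, 3), (7, 16), (8, 3), (8, 16), (9, 0), (10, 8), (10, 11), (11, 6), (11, 13), (12, 6), (12, 13), (14, 7), (14, 12), (15, 6), (15, 13), (17, 1), (17, 18)}; affine count = 23; |E(F_19)| = 24.

Discriminant check: Δ ∝ 4a³ + 27b² = 4·2³ + 27·13² = 4·8 + 27·169 ≡ 16 (mod 19). Nonzero ⇒ E is nonsingular.
For each x ∈ F_19, compute rhs = x³ + 2·x + 13 mod 19, then count y ∈ F_19 with y² ≡ rhs.
  x = 0: rhs = 13, matching y values: none (0 points).
  x = 1: rhs = 16, matching y values: 4, 15 (2 points).
  x = 2: rhs = 6, matching y values: 5, 14 (2 points).
  x = 3: rhs = 8, matching y values: none (0 points).
  x = 4: rhs = 9, matching y values: 3, 16 (2 points).
  x = 5: rhs = 15, matching y values: none (0 points).
  x = 6: rhs = 13, matching y values: none (0 points).
  x = 7: rhs = 9, matching y values: 3, 16 (2 points).
  x = 8: rhs = 9, matching y values: 3, 16 (2 points).
  x = 9: rhs = 0, matching y values: 0 (1 points).
  x = 10: rhs = 7, matching y values: 8, 11 (2 points).
  x = 11: rhs = 17, matching y values: 6, 13 (2 points).
  x = 12: rhs = 17, matching y values: 6, 13 (2 points).
  x = 13: rhs = 13, matching y values: none (0 points).
  x = 14: rhs = 11, matching y values: 7, 12 (2 points).
  x = 15: rhs = 17, matching y values: 6, 13 (2 points).
  x = 16: rhs = 18, matching y values: none (0 points).
  x = 17: rhs = 1, matching y values: 1, 18 (2 points).
  x = 18: rhs = 10, matching y values: none (0 points).
Total affine count: 23.
Full point count |E(F_19)| = 23 + 1 = 24.
Hasse bound: |24 − (19+1)| = |4| = 4 ≤ 2√19 ≈ 8.7178 ✓.


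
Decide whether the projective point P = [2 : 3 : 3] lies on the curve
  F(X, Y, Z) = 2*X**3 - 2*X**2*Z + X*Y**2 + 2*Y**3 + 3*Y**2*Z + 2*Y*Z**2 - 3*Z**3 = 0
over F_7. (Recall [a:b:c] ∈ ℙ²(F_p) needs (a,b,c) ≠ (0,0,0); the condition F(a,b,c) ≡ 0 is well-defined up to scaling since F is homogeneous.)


F(2,3,3) ≡ 6 (mod 7); P is NOT on the curve.

Evaluate F(2, 3, 3) term-by-term (mod 7).
  2*X**3 ↦ 2·8·1·1 = 16
  -2*X**2*Z ↦ -2·4·1·3 = -24
  X*Y**2 ↦ 1·2·9·1 = 18
  2*Y**3 ↦ 2·1·27·1 = 54
  3*Y**2*Z ↦ 3·1·9·3 = 81
  2*Y*Z**2 ↦ 2·1·3·9 = 54
  -3*Z**3 ↦ -3·1·1·27 = -81
Sum: F(2, 3, 3) = (16) + (-24) + (18) + (54) + (81) + (54) + (-81) = 118.
Reducing mod 7: 118 ≡ 6 (mod 7).
Since F(a, b, c) ≡ 6 ≠ 0 (mod 7), P does NOT lie on the curve.


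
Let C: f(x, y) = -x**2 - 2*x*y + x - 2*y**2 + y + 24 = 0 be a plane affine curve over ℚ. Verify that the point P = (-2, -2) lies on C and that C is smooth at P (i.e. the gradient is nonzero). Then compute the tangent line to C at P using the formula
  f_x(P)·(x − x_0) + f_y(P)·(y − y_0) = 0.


Tangent line at P: 9*x + 13*y + 44 = 0.

Step 1: f(-2, -2) = 0, so P lies on C.
Step 2: partial derivatives
  f_x(x, y) = -2*x - 2*y + 1, f_y(x, y) = -2*x - 4*y + 1.
  f_x(P) = 9, f_y(P) = 13 (gradient nonzero, so P is smooth).
Step 3: tangent line at P: 9·(x − -2) + 13·(y − -2) = 0.
Expanding: 9*x + 13*y + 44 = 0.


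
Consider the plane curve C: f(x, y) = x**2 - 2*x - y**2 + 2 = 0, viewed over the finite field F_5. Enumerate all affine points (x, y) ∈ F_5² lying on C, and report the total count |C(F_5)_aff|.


Affine F_5-points: {(1, 1), (1, 4), (3, 0), (4, 0)}; count = 4.

For each of the 25 pairs (x, y) ∈ F_5², evaluate f(x, y) mod 5. Record the zeros.
  x = 0: [0↦2, 1↦1, 2↦3, 3↦3, 4↦1]  zeros at y ∈ ∅
  x = 1: [0↦1, 1↦0, 2↦2, 3↦2, 4↦0]  zeros at y ∈ {1, 4}
  x = 2: [0↦2, 1↦1, 2↦3, 3↦3, 4↦1]  zeros at y ∈ ∅
  x = 3: [0↦0, 1↦4, 2↦1, 3↦1, 4↦4]  zeros at y ∈ {0}
  x = 4: [0↦0, 1↦4, 2↦1, 3↦1, 4↦4]  zeros at y ∈ {0}
Collecting zeros: affine points = {(1, 1), (1, 4), (3, 0), (4, 0)}.
Total count |C(F_5)_aff| = 4.


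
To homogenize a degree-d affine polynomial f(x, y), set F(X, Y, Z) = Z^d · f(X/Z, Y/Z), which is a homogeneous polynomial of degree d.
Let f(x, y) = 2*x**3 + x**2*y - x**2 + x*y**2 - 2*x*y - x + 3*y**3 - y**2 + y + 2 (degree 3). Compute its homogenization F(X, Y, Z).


F(X, Y, Z) = 2*X**3 + X**2*Y - X**2*Z + X*Y**2 - 2*X*Y*Z - X*Z**2 + 3*Y**3 - Y**2*Z + Y*Z**2 + 2*Z**3

deg(f) = 3.
Substitute x = X/Z, y = Y/Z into f, then multiply by Z^3.
  monomial 2·x^3·y^0 ↦ 2·X^3·Y^0·Z^0.
  monomial 1·x^2·y^1 ↦ 1·X^2·Y^1·Z^0.
  monomial -1·x^2·y^0 ↦ -1·X^2·Y^0·Z^1.
  monomial 1·x^1·y^2 ↦ 1·X^1·Y^2·Z^0.
  monomial -2·x^1·y^1 ↦ -2·X^1·Y^1·Z^1.
  monomial -1·x^1·y^0 ↦ -1·X^1·Y^0·Z^2.
  monomial 3·x^0·y^3 ↦ 3·X^0·Y^3·Z^0.
  monomial -1·x^0·y^2 ↦ -1·X^0·Y^2·Z^1.
  monomial 1·x^0·y^1 ↦ 1·X^0·Y^1·Z^2.
  monomial 2·x^0·y^0 ↦ 2·X^0·Y^0·Z^3.
Collecting: F(X, Y, Z) = 2*X**3 + X**2*Y - X**2*Z + X*Y**2 - 2*X*Y*Z - X*Z**2 + 3*Y**3 - Y**2*Z + Y*Z**2 + 2*Z**3.


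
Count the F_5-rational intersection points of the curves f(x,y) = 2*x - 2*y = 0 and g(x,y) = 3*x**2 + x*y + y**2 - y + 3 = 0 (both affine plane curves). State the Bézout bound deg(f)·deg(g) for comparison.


Common zeros: {(3, 3)}; count = 1; Bézout bound = 2.

deg(f) = 1, deg(g) = 2, so Bézout bound = 2.
Scan x ∈ F_5. For each x, list the y ∈ F_5 with f(x, y) ≡ 0 and those with g(x, y) ≡ 0 (mod 5); the common zeros in that column are the intersection.
  x = 0: f ≡ 0 at y ∈ {0}; g ≡ 0 at y ∈ {2, 4}; common: ∅.
  x = 1: f ≡ 0 at y ∈ {1}; g ≡ 0 at y ∈ {2, 3}; common: ∅.
  x = 2: f ≡ 0 at y ∈ {2}; g ≡ 0 at y ∈ {0, 4}; common: ∅.
  x = 3: f ≡ 0 at y ∈ {3}; g ≡ 0 at y ∈ {0, 3}; common: {3}.
  x = 4: f ≡ 0 at y ∈ {4}; g ≡ 0 at y ∈ {1}; common: ∅.
Collecting: common zeros = {(3, 3)}, so the count is 1.
Comparison with the Bézout bound: 1 ≤ 2 = deg(f)·deg(g), as expected for curves with no common component (the affine F_5-count falls short of the bound because intersections may lie at infinity, over extension fields, or carry multiplicity).


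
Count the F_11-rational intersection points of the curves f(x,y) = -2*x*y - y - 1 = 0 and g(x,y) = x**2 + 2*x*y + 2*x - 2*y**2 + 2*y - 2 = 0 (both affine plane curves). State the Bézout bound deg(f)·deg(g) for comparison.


Common zeros: {(6, 5)}; count = 1; Bézout bound = 4.

deg(f) = 2, deg(g) = 2, so Bézout bound = 4.
Scan x ∈ F_11. For each x, list the y ∈ F_11 with f(x, y) ≡ 0 and those with g(x, y) ≡ 0 (mod 11); the common zeros in that column are the intersection.
  x = 0: f ≡ 0 at y ∈ {10}; g ≡ 0 at y ∈ ∅; common: ∅.
  x = 1: f ≡ 0 at y ∈ {7}; g ≡ 0 at y ∈ ∅; common: ∅.
  x = 2: f ≡ 0 at y ∈ {2}; g ≡ 0 at y ∈ ∅; common: ∅.
  x = 3: f ≡ 0 at y ∈ {3}; g ≡ 0 at y ∈ {6, 9}; common: ∅.
  x = 4: f ≡ 0 at y ∈ {6}; g ≡ 0 at y ∈ {0, 5}; common: ∅.
  x = 5: f ≡ 0 at y ∈ ∅; g ≡ 0 at y ∈ {0, 6}; common: ∅.
  x = 6: f ≡ 0 at y ∈ {5}; g ≡ 0 at y ∈ {2, 5}; common: {5}.
  x = 7: f ≡ 0 at y ∈ {8}; g ≡ 0 at y ∈ ∅; common: ∅.
  x = 8: f ≡ 0 at y ∈ {9}; g ≡ 0 at y ∈ ∅; common: ∅.
  x = 9: f ≡ 0 at y ∈ {4}; g ≡ 0 at y ∈ ∅; common: ∅.
  x = 10: f ≡ 0 at y ∈ {1}; g ≡ 0 at y ∈ {2, 9}; common: ∅.
Collecting: common zeros = {(6, 5)}, so the count is 1.
Comparison with the Bézout bound: 1 ≤ 4 = deg(f)·deg(g), as expected for curves with no common component (the affine F_11-count falls short of the bound because intersections may lie at infinity, over extension fields, or carry multiplicity).


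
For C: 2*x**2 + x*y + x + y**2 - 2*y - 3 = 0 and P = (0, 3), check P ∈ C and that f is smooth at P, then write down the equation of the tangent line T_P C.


Tangent line at P: 4*x + 4*y - 12 = 0.

Step 1: f(0, 3) = 0, so P lies on C.
Step 2: partial derivatives
  f_x(x, y) = 4*x + y + 1, f_y(x, y) = x + 2*y - 2.
  f_x(P) = 4, f_y(P) = 4 (gradient nonzero, so P is smooth).
Step 3: tangent line at P: 4·(x − 0) + 4·(y − 3) = 0.
Expanding: 4*x + 4*y - 12 = 0.


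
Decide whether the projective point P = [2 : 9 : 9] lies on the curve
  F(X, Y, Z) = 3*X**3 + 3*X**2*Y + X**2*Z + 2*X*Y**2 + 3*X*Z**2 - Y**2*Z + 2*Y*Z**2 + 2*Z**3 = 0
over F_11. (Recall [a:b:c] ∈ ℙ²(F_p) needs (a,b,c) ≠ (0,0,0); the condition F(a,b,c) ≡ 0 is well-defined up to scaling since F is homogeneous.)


F(2,9,9) ≡ 8 (mod 11); P is NOT on the curve.

Evaluate F(2, 9, 9) term-by-term (mod 11).
  3*X**3 ↦ 3·8·1·1 = 24
  3*X**2*Y ↦ 3·4·9·1 = 108
  X**2*Z ↦ 1·4·1·9 = 36
  2*X*Y**2 ↦ 2·2·81·1 = 324
  3*X*Z**2 ↦ 3·2·1·81 = 486
  -Y**2*Z ↦ -1·1·81·9 = -729
  2*Y*Z**2 ↦ 2·1·9·81 = 1458
  2*Z**3 ↦ 2·1·1·729 = 1458
Sum: F(2, 9, 9) = (24) + (108) + (36) + (324) + (486) + (-729) + (1458) + (1458) = 3165.
Reducing mod 11: 3165 ≡ 8 (mod 11).
Since F(a, b, c) ≡ 8 ≠ 0 (mod 11), P does NOT lie on the curve.


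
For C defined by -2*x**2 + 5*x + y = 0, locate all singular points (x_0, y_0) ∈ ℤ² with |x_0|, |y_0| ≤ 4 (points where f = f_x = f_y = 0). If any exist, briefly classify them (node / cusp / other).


No singular points in the scanned grid; C is smooth there.

Compute partial derivatives:
  f_x = 5 - 4*x.
  f_y = 1.
f_y = 1 is a nonzero constant, so f_y never vanishes: no point (x, y) can satisfy f = f_x = f_y = 0. In particular no (x, y) ∈ {−4, ..., 4}² is singular; the curve is smooth.


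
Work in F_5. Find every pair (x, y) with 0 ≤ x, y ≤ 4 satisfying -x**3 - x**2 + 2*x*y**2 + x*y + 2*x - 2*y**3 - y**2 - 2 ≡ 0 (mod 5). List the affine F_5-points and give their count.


Affine F_5-points: {(0, 1), (0, 3), (1, 4), (2, 0), (2, 2), (4, 1)}; count = 6.

For each of the 25 pairs (x, y) ∈ F_5², evaluate f(x, y) mod 5. Record the zeros.
  x = 0: [0↦3, 1↦0, 2↦3, 3↦0, 4↦4]  zeros at y ∈ {1, 3}
  x = 1: [0↦3, 1↦3, 2↦3, 3↦1, 4↦0]  zeros at y ∈ {4}
  x = 2: [0↦0, 1↦3, 2↦0, 3↦4, 4↦3]  zeros at y ∈ {0, 2}
  x = 3: [0↦3, 1↦4, 2↦3, 3↦3, 4↦2]  zeros at y ∈ ∅
  x = 4: [0↦1, 1↦0, 2↦1, 3↦2, 4↦1]  zeros at y ∈ {1}
Collecting zeros: affine points = {(0, 1), (0, 3), (1, 4), (2, 0), (2, 2), (4, 1)}.
Total count |C(F_5)_aff| = 6.


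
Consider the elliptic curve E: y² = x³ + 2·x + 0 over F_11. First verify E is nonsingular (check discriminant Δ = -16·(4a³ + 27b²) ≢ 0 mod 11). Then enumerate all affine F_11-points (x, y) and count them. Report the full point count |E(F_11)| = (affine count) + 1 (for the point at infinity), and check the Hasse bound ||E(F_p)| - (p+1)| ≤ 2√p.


Affine points = {(0, 0), (1, 5), (1, 6), (2, 1), (2, 10), (3, 0), (5, 5), (5, 6), (7, 4), (7, 7), (8, 0)}; affine count = 11; |E(F_11)| = 12.

Discriminant check: Δ ∝ 4a³ + 27b² = 4·2³ + 27·0² = 4·8 + 27·0 ≡ 10 (mod 11). Nonzero ⇒ E is nonsingular.
For each x ∈ F_11, compute rhs = x³ + 2·x + 0 mod 11, then count y ∈ F_11 with y² ≡ rhs.
  x = 0: rhs = 0, matching y values: 0 (1 points).
  x = 1: rhs = 3, matching y values: 5, 6 (2 points).
  x = 2: rhs = 1, matching y values: 1, 10 (2 points).
  x = 3: rhs = 0, matching y values: 0 (1 points).
  x = 4: rhs = 6, matching y values: none (0 points).
  x = 5: rhs = 3, matching y values: 5, 6 (2 points).
  x = 6: rhs = 8, matching y values: none (0 points).
  x = 7: rhs = 5, matching y values: 4, 7 (2 points).
  x = 8: rhs = 0, matching y values: 0 (1 points).
  x = 9: rhs = 10, matching y values: none (0 points).
  x = 10: rhs = 8, matching y values: none (0 points).
Total affine count: 11.
Full point count |E(F_11)| = 11 + 1 = 12.
Hasse bound: |12 − (11+1)| = |0| = 0 ≤ 2√11 ≈ 6.6332 ✓.


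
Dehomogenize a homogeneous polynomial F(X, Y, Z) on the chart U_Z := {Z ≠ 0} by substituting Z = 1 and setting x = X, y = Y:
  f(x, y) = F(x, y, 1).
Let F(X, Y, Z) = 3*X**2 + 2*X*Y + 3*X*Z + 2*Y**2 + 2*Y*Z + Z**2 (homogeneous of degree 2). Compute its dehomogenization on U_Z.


f(x, y) = 3*x**2 + 2*x*y + 3*x + 2*y**2 + 2*y + 1

On U_Z we set Z = 1. Each monomial c·X^i·Y^j·Z^k in F becomes c·x^i·y^j·1^k = c·x^i·y^j.
Substituting Z = 1: F(X, Y, 1) = 3*x**2 + 2*x*y + 3*x + 2*y**2 + 2*y + 1.
Note: deg(f) ≤ deg(F) = 2; strict inequality happens when F is divisible by Z (lost terms).


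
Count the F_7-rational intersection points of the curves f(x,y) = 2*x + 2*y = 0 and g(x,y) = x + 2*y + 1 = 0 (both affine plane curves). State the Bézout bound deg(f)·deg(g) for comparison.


Common zeros: {(1, 6)}; count = 1; Bézout bound = 1.

deg(f) = 1, deg(g) = 1, so Bézout bound = 1.
Scan x ∈ F_7. For each x, list the y ∈ F_7 with f(x, y) ≡ 0 and those with g(x, y) ≡ 0 (mod 7); the common zeros in that column are the intersection.
  x = 0: f ≡ 0 at y ∈ {0}; g ≡ 0 at y ∈ {3}; common: ∅.
  x = 1: f ≡ 0 at y ∈ {6}; g ≡ 0 at y ∈ {6}; common: {6}.
  x = 2: f ≡ 0 at y ∈ {5}; g ≡ 0 at y ∈ {2}; common: ∅.
  x = 3: f ≡ 0 at y ∈ {4}; g ≡ 0 at y ∈ {5}; common: ∅.
  x = 4: f ≡ 0 at y ∈ {3}; g ≡ 0 at y ∈ {1}; common: ∅.
  x = 5: f ≡ 0 at y ∈ {2}; g ≡ 0 at y ∈ {4}; common: ∅.
  x = 6: f ≡ 0 at y ∈ {1}; g ≡ 0 at y ∈ {0}; common: ∅.
Collecting: common zeros = {(1, 6)}, so the count is 1.
Comparison with the Bézout bound: 1 ≤ 1 = deg(f)·deg(g), as expected for curves with no common component (the bound is attained).


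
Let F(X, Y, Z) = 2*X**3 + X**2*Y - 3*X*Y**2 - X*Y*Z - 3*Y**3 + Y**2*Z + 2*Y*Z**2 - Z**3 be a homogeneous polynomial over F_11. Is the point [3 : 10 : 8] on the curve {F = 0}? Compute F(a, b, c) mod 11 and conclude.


F(3,10,8) ≡ 3 (mod 11); P is NOT on the curve.

Evaluate F(3, 10, 8) term-by-term (mod 11).
  2*X**3 ↦ 2·27·1·1 = 54
  X**2*Y ↦ 1·9·10·1 = 90
  -3*X*Y**2 ↦ -3·3·100·1 = -900
  -X*Y*Z ↦ -1·3·10·8 = -240
  -3*Y**3 ↦ -3·1·1000·1 = -3000
  Y**2*Z ↦ 1·1·100·8 = 800
  2*Y*Z**2 ↦ 2·1·10·64 = 1280
  -Z**3 ↦ -1·1·1·512 = -512
Sum: F(3, 10, 8) = (54) + (90) + (-900) + (-240) + (-3000) + (800) + (1280) + (-512) = -2428.
Reducing mod 11: -2428 ≡ 3 (mod 11).
Since F(a, b, c) ≡ 3 ≠ 0 (mod 11), P does NOT lie on the curve.


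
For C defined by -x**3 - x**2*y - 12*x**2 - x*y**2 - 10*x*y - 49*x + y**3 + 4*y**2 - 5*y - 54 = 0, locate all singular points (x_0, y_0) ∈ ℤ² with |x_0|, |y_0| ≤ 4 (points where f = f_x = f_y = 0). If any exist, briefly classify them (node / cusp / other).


Singular points: {(-3, -2)}; classification: node.

Compute partial derivatives:
  f_x = -3*x**2 - 2*x*y - 24*x - y**2 - 10*y - 49.
  f_y = -x**2 - 2*x*y - 10*x + 3*y**2 + 8*y - 5.
Scan x_0 ∈ {−4, ..., 4}. For each x_0, f_y(x_0, y) is a polynomial in y; find its integer roots y ∈ {−4, ..., 4}, then test f_x and f at those candidates.
  x = -4: f_y(-4, y) = 3*y**2 + 16*y + 19; no integer root y with |y| ≤ 4.
  x = -3: f_y(-3, y) = 3*y**2 + 14*y + 16; vanishes at y ∈ {-2}. (-3, -2): f_x = 0, f = 0 — SINGULAR.
  x = -2: f_y(-2, y) = 3*y**2 + 12*y + 11; no integer root y with |y| ≤ 4.
  x = -1: f_y(-1, y) = 3*y**2 + 10*y + 4; no integer root y with |y| ≤ 4.
  x = 0: f_y(0, y) = 3*y**2 + 8*y - 5; no integer root y with |y| ≤ 4.
  x = 1: f_y(1, y) = 3*y**2 + 6*y - 16; no integer root y with |y| ≤ 4.
  x = 2: f_y(2, y) = 3*y**2 + 4*y - 29; no integer root y with |y| ≤ 4.
  x = 3: f_y(3, y) = 3*y**2 + 2*y - 44; no integer root y with |y| ≤ 4.
  x = 4: f_y(4, y) = 3*y**2 - 61; no integer root y with |y| ≤ 4.
Only singular point on the grid: (-3, -2).
Classify: substitute x = -3 + u, y = -2 + v and expand: f = -u**3 - u**2*v - u**2 - u*v**2 + v**3 + v**2.
No constant or linear terms (consistent with a singular point). Quadratic part: -u**2 + v**2. Cubic part: -u**3 - u**2*v - u*v**2 + v**3.
The quadratic part v**2 - u**2 = (v − u)(v + u) splits into two distinct linear factors, so there are two distinct tangent lines y − -2 = ±(x − -3) — this is a node (ordinary double point).
Classification: node.


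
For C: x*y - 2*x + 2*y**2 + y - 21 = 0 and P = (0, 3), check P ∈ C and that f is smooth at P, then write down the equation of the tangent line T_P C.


Tangent line at P: x + 13*y - 39 = 0.

Step 1: f(0, 3) = 0, so P lies on C.
Step 2: partial derivatives
  f_x(x, y) = y - 2, f_y(x, y) = x + 4*y + 1.
  f_x(P) = 1, f_y(P) = 13 (gradient nonzero, so P is smooth).
Step 3: tangent line at P: 1·(x − 0) + 13·(y − 3) = 0.
Expanding: x + 13*y - 39 = 0.


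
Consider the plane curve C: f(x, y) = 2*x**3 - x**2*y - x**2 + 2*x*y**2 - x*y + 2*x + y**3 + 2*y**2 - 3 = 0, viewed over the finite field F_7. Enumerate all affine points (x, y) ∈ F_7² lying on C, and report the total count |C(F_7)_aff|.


Affine F_7-points: {(0, 1), (0, 3), (1, 0), (2, 1), (4, 5), (5, 6), (6, 1), (6, 2), (6, 4)}; count = 9.

For each of the 49 pairs (x, y) ∈ F_7², evaluate f(x, y) mod 7. Record the zeros.
  x = 0: [0↦4, 1↦0, 2↦6, 3↦0, 4↦2, 5↦4, 6↦5]  zeros at y ∈ {1, 3}
  x = 1: [0↦0, 1↦3, 2↦6, 3↦1, 4↦1, 5↦5, 6↦5]  zeros at y ∈ {0}
  x = 2: [0↦6, 1↦0, 2↦5, 3↦6, 4↦2, 5↦6, 6↦3]  zeros at y ∈ {1}
  x = 3: [0↦6, 1↦3, 2↦1, 3↦6, 4↦3, 5↦5, 6↦4]  zeros at y ∈ ∅
  x = 4: [0↦5, 1↦3, 2↦6, 3↦6, 4↦2, 5↦0, 6↦6]  zeros at y ∈ {5}
  x = 5: [0↦1, 1↦5, 2↦4, 3↦4, 4↦4, 5↦3, 6↦0]  zeros at y ∈ {6}
  x = 6: [0↦6, 1↦0, 2↦0, 3↦5, 4↦0, 5↦5, 6↦5]  zeros at y ∈ {1, 2, 4}
Collecting zeros: affine points = {(0, 1), (0, 3), (1, 0), (2, 1), (4, 5), (5, 6), (6, 1), (6, 2), (6, 4)}.
Total count |C(F_7)_aff| = 9.
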